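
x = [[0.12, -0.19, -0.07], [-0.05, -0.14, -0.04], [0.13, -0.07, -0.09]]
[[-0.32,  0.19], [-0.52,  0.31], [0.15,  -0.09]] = x @ [[1.93, -1.14], [3.46, -2.04], [-1.57, 0.93]]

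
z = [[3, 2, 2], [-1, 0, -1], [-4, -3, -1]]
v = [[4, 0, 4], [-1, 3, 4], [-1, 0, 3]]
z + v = [[7, 2, 6], [-2, 3, 3], [-5, -3, 2]]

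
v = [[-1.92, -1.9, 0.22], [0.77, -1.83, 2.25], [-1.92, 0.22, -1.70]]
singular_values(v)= [3.69, 3.05, 0.0]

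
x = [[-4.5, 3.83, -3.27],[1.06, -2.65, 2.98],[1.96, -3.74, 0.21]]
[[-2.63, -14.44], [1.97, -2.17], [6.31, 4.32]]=x@[[-0.40, 5.50], [-1.95, 1.66], [-0.93, -1.21]]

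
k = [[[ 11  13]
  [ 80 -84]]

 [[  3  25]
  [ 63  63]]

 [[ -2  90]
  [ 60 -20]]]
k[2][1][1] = -20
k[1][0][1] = 25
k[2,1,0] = 60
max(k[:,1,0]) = 80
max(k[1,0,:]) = 25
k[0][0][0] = 11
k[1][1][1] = 63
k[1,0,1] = 25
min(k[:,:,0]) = -2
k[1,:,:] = [[3, 25], [63, 63]]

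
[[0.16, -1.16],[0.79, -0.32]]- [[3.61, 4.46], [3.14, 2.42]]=[[-3.45, -5.62],[-2.35, -2.74]]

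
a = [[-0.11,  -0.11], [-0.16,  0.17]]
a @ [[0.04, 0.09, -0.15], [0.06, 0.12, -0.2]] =[[-0.01, -0.02, 0.04], [0.0, 0.01, -0.01]]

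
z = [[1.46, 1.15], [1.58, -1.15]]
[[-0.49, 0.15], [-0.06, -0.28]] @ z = [[-0.48, -0.74],[-0.53, 0.25]]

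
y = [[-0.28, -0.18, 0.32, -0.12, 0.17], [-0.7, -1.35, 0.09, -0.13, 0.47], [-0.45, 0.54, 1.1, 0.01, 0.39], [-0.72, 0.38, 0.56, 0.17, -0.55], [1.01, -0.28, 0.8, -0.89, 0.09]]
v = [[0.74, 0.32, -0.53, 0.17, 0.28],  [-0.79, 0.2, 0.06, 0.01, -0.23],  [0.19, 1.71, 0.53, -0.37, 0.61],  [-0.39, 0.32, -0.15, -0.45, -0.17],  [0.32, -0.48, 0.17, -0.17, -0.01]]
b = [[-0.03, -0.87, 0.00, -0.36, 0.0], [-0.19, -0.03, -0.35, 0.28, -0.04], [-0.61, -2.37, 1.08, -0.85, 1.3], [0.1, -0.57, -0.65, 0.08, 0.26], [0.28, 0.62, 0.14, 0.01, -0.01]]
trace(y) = -0.27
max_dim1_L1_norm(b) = 6.21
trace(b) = 1.09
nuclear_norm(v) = 4.46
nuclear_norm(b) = 5.15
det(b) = -0.00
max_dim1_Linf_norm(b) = 2.37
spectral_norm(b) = 3.25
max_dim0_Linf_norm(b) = 2.37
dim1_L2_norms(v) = [1.02, 0.85, 1.94, 0.71, 0.63]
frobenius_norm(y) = 2.92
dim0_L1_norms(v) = [2.43, 3.03, 1.44, 1.17, 1.3]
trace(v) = 1.01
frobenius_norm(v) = 2.53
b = v @ y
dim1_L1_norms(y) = [1.07, 2.74, 2.49, 2.38, 3.07]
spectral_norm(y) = 1.68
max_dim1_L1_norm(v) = 3.41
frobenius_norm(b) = 3.47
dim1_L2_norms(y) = [0.51, 1.6, 1.36, 1.14, 1.59]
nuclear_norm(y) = 5.63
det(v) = 0.00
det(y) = -0.17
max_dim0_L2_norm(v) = 1.84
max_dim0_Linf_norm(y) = 1.35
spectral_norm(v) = 2.00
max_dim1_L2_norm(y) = 1.6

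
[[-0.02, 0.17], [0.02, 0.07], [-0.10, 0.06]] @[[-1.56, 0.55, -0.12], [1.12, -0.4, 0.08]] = [[0.22, -0.08, 0.02],[0.05, -0.02, 0.00],[0.22, -0.08, 0.02]]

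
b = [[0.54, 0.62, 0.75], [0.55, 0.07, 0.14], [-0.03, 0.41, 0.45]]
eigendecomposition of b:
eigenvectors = [[-0.84, 0.0, -0.05],  [-0.48, 0.77, -0.75],  [-0.25, -0.64, 0.66]]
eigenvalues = [1.12, -0.04, -0.01]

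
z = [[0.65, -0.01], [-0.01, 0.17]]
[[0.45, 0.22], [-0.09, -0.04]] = z@[[0.68, 0.33], [-0.47, -0.23]]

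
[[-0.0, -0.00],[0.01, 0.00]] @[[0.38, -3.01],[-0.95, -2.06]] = [[0.0, 0.0], [0.0, -0.03]]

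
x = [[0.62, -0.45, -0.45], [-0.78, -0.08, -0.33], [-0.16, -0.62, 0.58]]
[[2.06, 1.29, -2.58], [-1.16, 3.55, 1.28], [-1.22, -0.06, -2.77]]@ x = [[0.68,0.57,-2.85],[-3.69,-0.56,0.09],[-0.27,2.27,-1.04]]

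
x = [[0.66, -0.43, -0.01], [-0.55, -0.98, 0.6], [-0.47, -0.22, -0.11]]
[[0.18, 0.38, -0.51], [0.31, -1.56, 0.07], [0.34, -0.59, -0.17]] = x @ [[-0.20,1.03,-0.26],[-0.71,0.72,0.77],[-0.82,-0.48,1.14]]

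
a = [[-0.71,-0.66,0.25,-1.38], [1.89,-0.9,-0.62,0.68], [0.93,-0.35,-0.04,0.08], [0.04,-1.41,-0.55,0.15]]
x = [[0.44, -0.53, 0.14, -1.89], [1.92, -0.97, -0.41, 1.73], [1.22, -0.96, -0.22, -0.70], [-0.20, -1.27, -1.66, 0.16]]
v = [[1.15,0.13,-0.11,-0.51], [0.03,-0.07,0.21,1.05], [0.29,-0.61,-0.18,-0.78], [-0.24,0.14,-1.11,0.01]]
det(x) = -0.15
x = a + v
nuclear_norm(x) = 7.45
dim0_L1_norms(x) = [3.78, 3.73, 2.43, 4.48]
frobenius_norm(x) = 4.39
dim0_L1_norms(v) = [1.71, 0.95, 1.61, 2.35]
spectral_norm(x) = 3.11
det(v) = 0.94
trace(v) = 0.91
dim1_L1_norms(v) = [1.9, 1.36, 1.86, 1.5]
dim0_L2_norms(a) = [2.22, 1.83, 0.87, 1.55]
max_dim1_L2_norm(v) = 1.27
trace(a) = -1.50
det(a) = 0.48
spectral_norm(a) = 2.73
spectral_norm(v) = 1.63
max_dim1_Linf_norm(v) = 1.15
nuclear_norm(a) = 5.51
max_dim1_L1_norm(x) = 5.03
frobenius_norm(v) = 2.27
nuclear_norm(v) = 4.26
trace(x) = -0.59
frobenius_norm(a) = 3.38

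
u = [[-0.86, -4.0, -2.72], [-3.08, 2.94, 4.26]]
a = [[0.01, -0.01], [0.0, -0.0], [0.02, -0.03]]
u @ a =[[-0.06, 0.09], [0.05, -0.1]]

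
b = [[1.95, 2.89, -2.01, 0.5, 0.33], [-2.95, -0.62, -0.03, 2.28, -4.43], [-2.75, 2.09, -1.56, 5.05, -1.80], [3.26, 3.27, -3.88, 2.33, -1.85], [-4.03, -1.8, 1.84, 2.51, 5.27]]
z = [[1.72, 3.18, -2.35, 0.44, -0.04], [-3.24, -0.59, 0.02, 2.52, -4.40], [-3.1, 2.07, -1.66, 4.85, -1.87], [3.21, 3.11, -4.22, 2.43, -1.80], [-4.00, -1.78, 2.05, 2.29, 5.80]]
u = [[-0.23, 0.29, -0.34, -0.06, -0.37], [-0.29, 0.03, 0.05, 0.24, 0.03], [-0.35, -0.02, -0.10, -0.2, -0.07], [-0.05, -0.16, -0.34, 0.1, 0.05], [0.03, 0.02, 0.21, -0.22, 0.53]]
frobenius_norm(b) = 13.99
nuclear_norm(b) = 24.99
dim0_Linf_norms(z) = [4.0, 3.18, 4.22, 4.85, 5.8]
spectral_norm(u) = 0.83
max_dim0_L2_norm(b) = 7.36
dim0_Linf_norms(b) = [4.03, 3.27, 3.88, 5.05, 5.27]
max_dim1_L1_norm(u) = 1.29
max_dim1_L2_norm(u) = 0.63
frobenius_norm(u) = 1.12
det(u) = -0.01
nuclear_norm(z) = 25.97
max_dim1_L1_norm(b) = 15.45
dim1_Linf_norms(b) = [2.89, 4.43, 5.05, 3.88, 5.27]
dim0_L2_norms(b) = [6.85, 5.2, 4.99, 6.53, 7.36]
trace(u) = 0.33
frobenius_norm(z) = 14.43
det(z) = 129.88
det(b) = 92.88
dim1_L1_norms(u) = [1.29, 0.64, 0.74, 0.7, 1.01]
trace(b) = 7.37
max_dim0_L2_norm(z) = 7.73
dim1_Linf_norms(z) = [3.18, 4.4, 4.85, 4.22, 5.8]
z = u + b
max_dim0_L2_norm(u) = 0.65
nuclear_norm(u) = 2.27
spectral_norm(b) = 9.68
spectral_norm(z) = 10.09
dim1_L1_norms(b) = [7.68, 10.31, 13.25, 14.59, 15.45]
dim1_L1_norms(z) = [7.73, 10.77, 13.55, 14.77, 15.92]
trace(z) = 7.70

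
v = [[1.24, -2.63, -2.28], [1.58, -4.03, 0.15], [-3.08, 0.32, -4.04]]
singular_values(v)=[5.55, 5.13, 1.11]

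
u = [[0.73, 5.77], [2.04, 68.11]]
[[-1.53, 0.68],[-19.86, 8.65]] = u @ [[0.28, -0.1], [-0.30, 0.13]]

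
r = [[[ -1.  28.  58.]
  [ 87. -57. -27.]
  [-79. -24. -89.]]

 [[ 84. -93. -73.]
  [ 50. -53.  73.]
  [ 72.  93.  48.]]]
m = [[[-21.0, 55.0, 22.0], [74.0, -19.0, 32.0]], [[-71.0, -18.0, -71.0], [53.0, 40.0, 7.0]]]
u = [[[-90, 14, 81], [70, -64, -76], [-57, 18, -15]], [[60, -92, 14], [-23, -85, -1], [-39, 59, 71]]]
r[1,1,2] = 73.0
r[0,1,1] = -57.0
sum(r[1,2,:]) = 213.0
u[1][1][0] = -23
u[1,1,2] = -1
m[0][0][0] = -21.0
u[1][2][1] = 59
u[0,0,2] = 81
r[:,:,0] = [[-1.0, 87.0, -79.0], [84.0, 50.0, 72.0]]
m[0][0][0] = -21.0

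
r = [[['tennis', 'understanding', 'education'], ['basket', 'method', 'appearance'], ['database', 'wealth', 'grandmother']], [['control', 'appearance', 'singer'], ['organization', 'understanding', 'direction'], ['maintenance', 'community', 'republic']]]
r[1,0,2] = 'singer'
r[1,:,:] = [['control', 'appearance', 'singer'], ['organization', 'understanding', 'direction'], ['maintenance', 'community', 'republic']]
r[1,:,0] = ['control', 'organization', 'maintenance']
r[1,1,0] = 'organization'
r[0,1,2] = 'appearance'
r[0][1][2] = 'appearance'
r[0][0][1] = 'understanding'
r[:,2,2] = ['grandmother', 'republic']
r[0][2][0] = 'database'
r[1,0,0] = 'control'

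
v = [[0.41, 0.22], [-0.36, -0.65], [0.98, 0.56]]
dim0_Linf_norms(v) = [0.98, 0.65]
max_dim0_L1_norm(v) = 1.75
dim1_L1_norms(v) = [0.63, 1.01, 1.54]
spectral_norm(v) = 1.39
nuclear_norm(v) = 1.73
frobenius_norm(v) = 1.43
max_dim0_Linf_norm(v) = 0.98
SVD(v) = [[-0.33, -0.22],[0.49, -0.87],[-0.81, -0.44]] @ diag([1.3877484912660953, 0.34169302742180285]) @ [[-0.79, -0.61],[-0.61, 0.79]]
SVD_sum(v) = [[0.36, 0.28], [-0.54, -0.41], [0.89, 0.68]] + [[0.05, -0.06], [0.18, -0.24], [0.09, -0.12]]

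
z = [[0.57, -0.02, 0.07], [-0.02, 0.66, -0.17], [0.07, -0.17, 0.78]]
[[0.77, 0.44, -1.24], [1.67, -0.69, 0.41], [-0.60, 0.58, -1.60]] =z @ [[1.49, 0.68, -1.95], [2.48, -0.9, 0.08], [-0.36, 0.48, -1.86]]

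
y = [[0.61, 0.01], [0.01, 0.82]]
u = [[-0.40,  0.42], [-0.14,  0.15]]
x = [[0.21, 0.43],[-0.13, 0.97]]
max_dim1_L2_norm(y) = 0.82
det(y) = 0.50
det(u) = -0.00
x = y + u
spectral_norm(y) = 0.82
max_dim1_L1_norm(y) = 0.83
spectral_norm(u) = 0.62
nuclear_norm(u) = 0.62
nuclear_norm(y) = 1.43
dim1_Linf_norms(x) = [0.43, 0.97]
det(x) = 0.26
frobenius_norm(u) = 0.62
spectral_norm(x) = 1.06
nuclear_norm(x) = 1.31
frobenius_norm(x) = 1.09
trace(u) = -0.25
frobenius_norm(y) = 1.02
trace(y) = 1.43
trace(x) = 1.18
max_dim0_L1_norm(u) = 0.57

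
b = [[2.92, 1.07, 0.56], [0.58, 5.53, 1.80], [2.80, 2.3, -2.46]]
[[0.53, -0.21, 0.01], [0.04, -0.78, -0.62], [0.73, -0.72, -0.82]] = b@[[0.19, -0.03, 0.03],  [0.01, -0.17, -0.18],  [-0.07, 0.10, 0.2]]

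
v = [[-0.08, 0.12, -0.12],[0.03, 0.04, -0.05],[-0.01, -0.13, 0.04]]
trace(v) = 0.00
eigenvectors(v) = [[0.6, 0.92, -0.59],[0.48, -0.31, 0.51],[-0.65, -0.24, 0.63]]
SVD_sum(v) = [[-0.04, 0.14, -0.10], [-0.01, 0.04, -0.03], [0.03, -0.1, 0.07]] + [[-0.04, -0.02, -0.01], [0.02, 0.01, 0.01], [-0.05, -0.03, -0.02]] + [[0.00, -0.0, -0.00],  [0.02, -0.02, -0.03],  [0.01, -0.01, -0.01]]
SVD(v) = [[-0.81,0.59,0.02], [-0.24,-0.36,0.90], [0.54,0.72,0.43]] @ diag([0.22559859959974435, 0.078963135830526, 0.04086679628309683]) @ [[0.23, -0.78, 0.58],[-0.83, -0.47, -0.31],[0.51, -0.41, -0.76]]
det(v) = 0.00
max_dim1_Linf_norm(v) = 0.13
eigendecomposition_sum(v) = [[0.01, 0.09, -0.06], [0.01, 0.07, -0.05], [-0.02, -0.09, 0.06]] + [[-0.12,-0.00,-0.11], [0.04,0.00,0.04], [0.03,0.0,0.03]] + [[0.02, 0.03, 0.05],  [-0.02, -0.03, -0.04],  [-0.03, -0.04, -0.05]]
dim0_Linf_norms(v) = [0.08, 0.13, 0.12]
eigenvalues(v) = [0.15, -0.09, -0.06]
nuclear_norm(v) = 0.35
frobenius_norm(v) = 0.24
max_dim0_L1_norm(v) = 0.29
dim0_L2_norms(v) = [0.09, 0.18, 0.14]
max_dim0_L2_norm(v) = 0.18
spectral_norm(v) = 0.23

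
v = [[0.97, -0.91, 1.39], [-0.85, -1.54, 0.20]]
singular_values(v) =[2.08, 1.59]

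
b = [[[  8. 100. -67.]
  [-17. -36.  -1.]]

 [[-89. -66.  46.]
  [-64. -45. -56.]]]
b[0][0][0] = 8.0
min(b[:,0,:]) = -89.0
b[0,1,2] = -1.0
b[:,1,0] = [-17.0, -64.0]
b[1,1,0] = -64.0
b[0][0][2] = -67.0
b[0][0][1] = 100.0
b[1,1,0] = -64.0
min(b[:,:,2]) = -67.0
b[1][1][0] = -64.0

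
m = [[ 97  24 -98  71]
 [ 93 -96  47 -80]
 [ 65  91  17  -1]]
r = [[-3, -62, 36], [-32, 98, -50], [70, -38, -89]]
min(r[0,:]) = -62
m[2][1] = 91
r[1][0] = -32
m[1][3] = -80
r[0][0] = -3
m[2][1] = 91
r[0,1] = -62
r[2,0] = 70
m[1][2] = 47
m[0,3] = 71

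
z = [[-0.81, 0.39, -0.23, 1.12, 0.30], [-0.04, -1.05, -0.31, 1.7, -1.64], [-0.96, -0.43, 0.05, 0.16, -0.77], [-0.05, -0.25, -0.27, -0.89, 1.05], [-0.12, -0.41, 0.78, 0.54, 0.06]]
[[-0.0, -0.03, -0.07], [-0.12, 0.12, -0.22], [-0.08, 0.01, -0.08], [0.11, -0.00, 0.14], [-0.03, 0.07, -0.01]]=z @ [[0.02, 0.03, 0.02], [-0.02, -0.09, -0.02], [-0.04, 0.02, 0.02], [-0.01, 0.03, -0.06], [0.08, 0.01, 0.08]]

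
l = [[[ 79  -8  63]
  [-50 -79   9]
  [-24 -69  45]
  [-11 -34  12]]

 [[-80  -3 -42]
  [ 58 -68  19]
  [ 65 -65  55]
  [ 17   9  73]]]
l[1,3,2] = 73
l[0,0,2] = 63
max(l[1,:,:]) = 73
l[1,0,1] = -3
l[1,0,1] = -3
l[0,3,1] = -34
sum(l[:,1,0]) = 8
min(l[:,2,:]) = -69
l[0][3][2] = 12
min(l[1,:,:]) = -80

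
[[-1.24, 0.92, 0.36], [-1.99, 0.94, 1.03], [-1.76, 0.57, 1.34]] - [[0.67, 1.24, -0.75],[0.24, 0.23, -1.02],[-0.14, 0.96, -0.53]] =[[-1.91, -0.32, 1.11], [-2.23, 0.71, 2.05], [-1.62, -0.39, 1.87]]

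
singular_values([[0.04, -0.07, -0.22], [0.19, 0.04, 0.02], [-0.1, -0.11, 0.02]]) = [0.24, 0.23, 0.08]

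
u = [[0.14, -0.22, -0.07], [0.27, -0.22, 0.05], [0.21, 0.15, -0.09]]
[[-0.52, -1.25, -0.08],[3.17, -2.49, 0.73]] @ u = [[-0.43, 0.38, -0.02], [-0.08, -0.04, -0.41]]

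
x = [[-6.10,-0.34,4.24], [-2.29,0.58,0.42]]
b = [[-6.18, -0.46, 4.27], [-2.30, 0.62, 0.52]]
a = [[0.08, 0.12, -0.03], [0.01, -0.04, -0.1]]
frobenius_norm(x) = 7.81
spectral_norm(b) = 7.83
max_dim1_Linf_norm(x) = 6.1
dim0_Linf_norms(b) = [6.18, 0.62, 4.27]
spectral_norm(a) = 0.15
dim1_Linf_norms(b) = [6.18, 2.3]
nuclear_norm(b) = 8.94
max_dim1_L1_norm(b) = 10.91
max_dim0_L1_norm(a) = 0.16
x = a + b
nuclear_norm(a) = 0.26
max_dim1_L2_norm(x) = 7.44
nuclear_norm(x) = 8.86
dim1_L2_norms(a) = [0.15, 0.11]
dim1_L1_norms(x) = [10.68, 3.29]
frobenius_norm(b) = 7.91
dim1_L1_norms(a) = [0.23, 0.15]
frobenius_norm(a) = 0.18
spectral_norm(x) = 7.73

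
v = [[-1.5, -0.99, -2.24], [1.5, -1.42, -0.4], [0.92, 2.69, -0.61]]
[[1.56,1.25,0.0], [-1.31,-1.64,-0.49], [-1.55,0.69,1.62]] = v@[[-1.04, -0.74, 0.08], [-0.20, 0.45, 0.51], [0.09, -0.26, -0.28]]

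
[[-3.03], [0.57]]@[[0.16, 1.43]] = [[-0.48,-4.33],[0.09,0.82]]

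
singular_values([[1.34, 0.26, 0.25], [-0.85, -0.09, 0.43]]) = [1.61, 0.5]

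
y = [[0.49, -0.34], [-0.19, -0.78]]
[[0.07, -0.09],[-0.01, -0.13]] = y @ [[0.13, -0.06],[-0.02, 0.18]]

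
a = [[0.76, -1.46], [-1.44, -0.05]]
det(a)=-2.140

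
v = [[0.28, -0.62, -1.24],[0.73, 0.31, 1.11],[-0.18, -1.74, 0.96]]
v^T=[[0.28, 0.73, -0.18], [-0.62, 0.31, -1.74], [-1.24, 1.11, 0.96]]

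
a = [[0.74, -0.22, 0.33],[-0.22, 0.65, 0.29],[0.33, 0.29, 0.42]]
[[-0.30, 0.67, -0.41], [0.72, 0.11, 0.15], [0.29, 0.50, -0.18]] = a@[[-0.43,0.90,-0.02],[0.72,0.36,0.59],[0.54,0.24,-0.81]]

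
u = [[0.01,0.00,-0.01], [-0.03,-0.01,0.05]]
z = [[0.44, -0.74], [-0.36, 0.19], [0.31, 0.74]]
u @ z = [[0.0, -0.01],  [0.01, 0.06]]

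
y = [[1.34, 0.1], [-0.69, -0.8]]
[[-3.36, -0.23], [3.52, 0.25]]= y@[[-2.33, -0.16], [-2.39, -0.17]]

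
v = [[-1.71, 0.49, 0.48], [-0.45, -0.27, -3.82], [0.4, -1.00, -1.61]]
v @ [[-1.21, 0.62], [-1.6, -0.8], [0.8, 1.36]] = [[1.67, -0.80], [-2.08, -5.26], [-0.17, -1.14]]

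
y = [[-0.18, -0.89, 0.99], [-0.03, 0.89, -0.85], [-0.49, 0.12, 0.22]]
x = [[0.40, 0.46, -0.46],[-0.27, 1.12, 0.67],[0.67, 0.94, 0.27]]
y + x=[[0.22, -0.43, 0.53], [-0.3, 2.01, -0.18], [0.18, 1.06, 0.49]]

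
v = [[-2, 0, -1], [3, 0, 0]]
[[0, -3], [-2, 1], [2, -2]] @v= [[-9, 0, 0], [7, 0, 2], [-10, 0, -2]]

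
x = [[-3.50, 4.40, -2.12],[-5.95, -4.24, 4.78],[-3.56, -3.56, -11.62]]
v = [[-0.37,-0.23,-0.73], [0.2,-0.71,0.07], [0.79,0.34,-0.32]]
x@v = [[0.50, -3.04, 3.54], [5.13, 6.0, 2.52], [-8.57, -0.6, 6.07]]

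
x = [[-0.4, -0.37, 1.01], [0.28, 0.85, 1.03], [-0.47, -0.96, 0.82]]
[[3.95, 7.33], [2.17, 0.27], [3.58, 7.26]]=x @ [[-2.81, -11.41], [0.06, 0.53], [2.82, 2.93]]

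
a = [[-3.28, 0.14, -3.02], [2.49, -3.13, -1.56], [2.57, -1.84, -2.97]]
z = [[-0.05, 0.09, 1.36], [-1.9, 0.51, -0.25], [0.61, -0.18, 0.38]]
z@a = [[3.88, -2.79, -4.03],[6.86, -1.4, 5.68],[-1.47, -0.05, -2.69]]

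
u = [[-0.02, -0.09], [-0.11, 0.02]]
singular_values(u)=[0.11, 0.09]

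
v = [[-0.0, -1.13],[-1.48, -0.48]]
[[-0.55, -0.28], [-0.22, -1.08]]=v@[[-0.01, 0.65], [0.49, 0.25]]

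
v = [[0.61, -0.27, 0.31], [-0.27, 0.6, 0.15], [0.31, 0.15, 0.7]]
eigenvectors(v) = [[-0.66, -0.72, -0.23], [-0.55, 0.25, 0.79], [0.51, -0.65, 0.56]]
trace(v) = 1.91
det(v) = 0.11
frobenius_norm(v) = 1.27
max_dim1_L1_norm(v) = 1.19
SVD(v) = [[-0.72, -0.23, 0.66], [0.25, 0.79, 0.55], [-0.65, 0.56, -0.51]] @ diag([0.9847377379643101, 0.7846066430177739, 0.14065561901791607]) @ [[-0.72, 0.25, -0.65], [-0.23, 0.79, 0.56], [0.66, 0.55, -0.51]]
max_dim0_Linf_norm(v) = 0.7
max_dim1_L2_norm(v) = 0.78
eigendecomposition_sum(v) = [[0.06, 0.05, -0.05], [0.05, 0.04, -0.04], [-0.05, -0.04, 0.04]] + [[0.51, -0.18, 0.46], [-0.18, 0.06, -0.16], [0.46, -0.16, 0.42]] + [[0.04, -0.14, -0.10],  [-0.14, 0.5, 0.35],  [-0.1, 0.35, 0.25]]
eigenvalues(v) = [0.14, 0.98, 0.78]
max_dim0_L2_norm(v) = 0.78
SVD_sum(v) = [[0.51, -0.18, 0.46], [-0.18, 0.06, -0.16], [0.46, -0.16, 0.42]] + [[0.04,-0.14,-0.1],[-0.14,0.50,0.35],[-0.1,0.35,0.25]] + [[0.06, 0.05, -0.05], [0.05, 0.04, -0.04], [-0.05, -0.04, 0.04]]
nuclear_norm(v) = 1.91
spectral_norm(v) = 0.98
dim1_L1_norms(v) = [1.19, 1.02, 1.16]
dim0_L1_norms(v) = [1.19, 1.02, 1.16]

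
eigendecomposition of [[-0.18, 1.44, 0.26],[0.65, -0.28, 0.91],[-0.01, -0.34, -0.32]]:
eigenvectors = [[-0.86, -0.85, -0.81], [-0.47, 0.47, -0.05], [0.19, 0.21, 0.58]]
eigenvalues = [0.54, -1.04, -0.28]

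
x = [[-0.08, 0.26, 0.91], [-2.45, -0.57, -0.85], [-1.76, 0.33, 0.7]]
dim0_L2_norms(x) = [3.02, 0.71, 1.43]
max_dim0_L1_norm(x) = 4.29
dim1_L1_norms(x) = [1.25, 3.87, 2.79]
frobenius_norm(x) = 3.41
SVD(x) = [[0.02, 0.61, -0.79], [-0.85, -0.41, -0.34], [-0.53, 0.67, 0.51]] @ diag([3.046799751933345, 1.5282915546121316, 0.17273157128953023]) @ [[0.99, 0.1, 0.12],[-0.15, 0.4, 0.90],[-0.04, 0.91, -0.41]]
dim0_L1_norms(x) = [4.29, 1.16, 2.46]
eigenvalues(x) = [(0.2+1.49j), (0.2-1.49j), (-0.36+0j)]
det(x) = -0.80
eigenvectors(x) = [[(0.28+0.26j), (0.28-0.26j), (-0.01+0j)], [-0.74+0.00j, (-0.74-0j), (-0.96+0j)], [-0.13+0.54j, (-0.13-0.54j), 0.28+0.00j]]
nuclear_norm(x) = 4.75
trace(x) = 0.05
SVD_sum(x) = [[0.06, 0.01, 0.01],[-2.55, -0.26, -0.31],[-1.6, -0.17, -0.19]] + [[-0.14, 0.38, 0.85], [0.09, -0.25, -0.57], [-0.16, 0.42, 0.93]] + [[0.01, -0.12, 0.06], [0.00, -0.05, 0.02], [-0.0, 0.08, -0.04]]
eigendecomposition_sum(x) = [[(-0.04+0.75j), 0.13-0.03j, (0.45-0.05j)], [(-0.94-1.1j), -0.15+0.21j, (-0.57+0.68j)], [(-0.96+0.49j), (0.13+0.15j), (0.39+0.53j)]] + [[-0.04-0.75j, 0.13+0.03j, (0.45+0.05j)],[(-0.94+1.1j), -0.15-0.21j, (-0.57-0.68j)],[(-0.96-0.49j), 0.13-0.15j, 0.39-0.53j]] + [[-0.01+0.00j, (-0+0j), 0.00-0.00j], [-0.58+0.00j, (-0.27+0j), 0.28-0.00j], [0.17-0.00j, 0.08-0.00j, -0.08+0.00j]]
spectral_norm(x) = 3.05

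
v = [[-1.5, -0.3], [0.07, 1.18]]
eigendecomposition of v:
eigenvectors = [[-1.00,0.11], [0.03,-0.99]]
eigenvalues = [-1.49, 1.17]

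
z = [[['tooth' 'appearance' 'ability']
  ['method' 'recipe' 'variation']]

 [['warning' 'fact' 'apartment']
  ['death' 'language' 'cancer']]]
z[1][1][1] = 'language'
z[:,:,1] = [['appearance', 'recipe'], ['fact', 'language']]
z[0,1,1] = 'recipe'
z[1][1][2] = 'cancer'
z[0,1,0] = 'method'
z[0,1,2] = 'variation'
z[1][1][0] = 'death'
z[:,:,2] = [['ability', 'variation'], ['apartment', 'cancer']]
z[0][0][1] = 'appearance'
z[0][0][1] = 'appearance'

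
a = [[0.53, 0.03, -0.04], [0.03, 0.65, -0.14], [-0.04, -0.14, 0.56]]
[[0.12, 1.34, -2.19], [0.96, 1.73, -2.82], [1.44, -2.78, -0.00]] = a@[[0.34, 2.1, -3.98], [2.14, 1.61, -4.46], [3.13, -4.41, -1.4]]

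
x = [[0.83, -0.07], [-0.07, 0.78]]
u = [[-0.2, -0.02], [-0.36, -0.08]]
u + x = [[0.63, -0.09], [-0.43, 0.70]]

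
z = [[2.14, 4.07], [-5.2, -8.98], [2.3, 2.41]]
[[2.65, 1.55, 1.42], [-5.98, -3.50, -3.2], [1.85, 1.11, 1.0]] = z @ [[0.27, 0.19, 0.15], [0.51, 0.28, 0.27]]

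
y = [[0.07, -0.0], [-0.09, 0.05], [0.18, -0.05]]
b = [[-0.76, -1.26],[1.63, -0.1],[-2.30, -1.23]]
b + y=[[-0.69, -1.26],  [1.54, -0.05],  [-2.12, -1.28]]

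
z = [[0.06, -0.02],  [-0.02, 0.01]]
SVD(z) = [[-0.94,0.33], [0.33,0.94]] @ diag([0.06701562118716424, 0.0029843788128357577]) @ [[-0.94, 0.33], [0.33, 0.94]]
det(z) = 0.00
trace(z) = 0.07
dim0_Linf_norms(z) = [0.06, 0.02]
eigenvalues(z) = [0.07, 0.0]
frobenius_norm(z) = 0.07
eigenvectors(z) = [[0.94, 0.33], [-0.33, 0.94]]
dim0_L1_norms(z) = [0.08, 0.03]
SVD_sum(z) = [[0.06,-0.02], [-0.02,0.01]] + [[0.00,0.0], [0.00,0.00]]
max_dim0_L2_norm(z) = 0.06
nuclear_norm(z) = 0.07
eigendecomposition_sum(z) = [[0.06,-0.02], [-0.02,0.01]] + [[0.0,  0.0],[0.00,  0.00]]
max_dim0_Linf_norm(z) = 0.06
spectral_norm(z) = 0.07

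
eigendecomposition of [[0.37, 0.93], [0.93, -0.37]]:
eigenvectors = [[0.83, -0.56], [0.56, 0.83]]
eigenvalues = [1.0, -1.0]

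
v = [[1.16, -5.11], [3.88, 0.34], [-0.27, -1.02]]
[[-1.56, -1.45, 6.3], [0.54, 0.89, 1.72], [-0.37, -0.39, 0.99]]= v @[[0.11, 0.2, 0.54],[0.33, 0.33, -1.11]]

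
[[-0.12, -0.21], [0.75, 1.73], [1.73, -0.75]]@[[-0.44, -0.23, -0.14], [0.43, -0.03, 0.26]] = [[-0.04, 0.03, -0.04], [0.41, -0.22, 0.34], [-1.08, -0.38, -0.44]]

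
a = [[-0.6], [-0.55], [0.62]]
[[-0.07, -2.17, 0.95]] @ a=[[1.82]]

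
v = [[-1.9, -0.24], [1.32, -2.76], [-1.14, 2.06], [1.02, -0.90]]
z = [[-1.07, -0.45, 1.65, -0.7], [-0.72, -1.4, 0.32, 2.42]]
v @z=[[2.21, 1.19, -3.21, 0.75], [0.57, 3.27, 1.29, -7.60], [-0.26, -2.37, -1.22, 5.78], [-0.44, 0.8, 1.39, -2.89]]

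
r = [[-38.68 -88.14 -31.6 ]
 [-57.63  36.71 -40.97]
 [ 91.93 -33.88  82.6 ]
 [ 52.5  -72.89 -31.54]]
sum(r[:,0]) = 48.120000000000005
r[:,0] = [-38.68, -57.63, 91.93, 52.5]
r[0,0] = -38.68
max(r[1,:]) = 36.71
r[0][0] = -38.68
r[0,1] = -88.14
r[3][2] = -31.54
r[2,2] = 82.6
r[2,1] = -33.88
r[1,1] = 36.71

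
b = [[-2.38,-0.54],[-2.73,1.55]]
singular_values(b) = [3.73, 1.39]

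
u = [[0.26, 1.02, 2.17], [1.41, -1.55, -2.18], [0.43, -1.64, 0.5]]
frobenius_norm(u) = 4.25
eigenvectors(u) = [[(0.45+0j), (-0.86+0j), (-0.86-0j)], [(-0.8+0j), (-0.12+0.22j), -0.12-0.22j], [-0.39+0.00j, -0.36-0.27j, -0.36+0.27j]]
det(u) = -6.38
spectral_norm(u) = 3.74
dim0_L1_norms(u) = [2.1, 4.21, 4.85]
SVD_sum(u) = [[-0.61, 1.24, 1.7], [0.82, -1.67, -2.3], [0.18, -0.37, -0.51]] + [[0.29, -0.52, 0.48], [0.08, -0.15, 0.13], [0.60, -1.09, 1.00]] + [[0.58, 0.31, -0.01],[0.51, 0.27, -0.01],[-0.35, -0.18, 0.01]]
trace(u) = -0.79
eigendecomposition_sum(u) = [[(-0.55+0j), 1.15+0.00j, 0.95-0.00j], [0.98-0.00j, -2.03-0.00j, (-1.68+0j)], [0.47-0.00j, (-0.98-0j), (-0.81+0j)]] + [[(0.41+0.61j), -0.06+0.96j, (0.61-1.28j)], [(0.21-0.02j), 0.24+0.15j, -0.25-0.33j], [(-0.02+0.38j), -0.33+0.38j, (0.66-0.34j)]] + [[(0.41-0.61j), (-0.06-0.96j), 0.61+1.28j], [0.21+0.02j, (0.24-0.15j), (-0.25+0.33j)], [(-0.02-0.38j), (-0.33-0.38j), (0.66+0.34j)]]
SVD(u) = [[0.59, 0.43, -0.69], [-0.79, 0.12, -0.6], [-0.18, 0.89, 0.41]] @ diag([3.741224536685662, 1.7807854329661152, 0.9573098807788634]) @ [[-0.28, 0.56, 0.78],[0.37, -0.68, 0.63],[-0.88, -0.47, 0.02]]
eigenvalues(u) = [(-3.4+0j), (1.3+0.42j), (1.3-0.42j)]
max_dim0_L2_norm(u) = 3.12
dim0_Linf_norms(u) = [1.41, 1.64, 2.18]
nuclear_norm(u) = 6.48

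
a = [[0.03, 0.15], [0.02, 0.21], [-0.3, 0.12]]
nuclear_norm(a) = 0.58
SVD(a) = [[0.22, -0.56], [0.35, -0.72], [0.91, 0.41]] @ diag([0.337537425536294, 0.241595708493199]) @ [[-0.77, 0.64], [-0.64, -0.77]]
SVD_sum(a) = [[-0.06, 0.05],[-0.09, 0.08],[-0.24, 0.2]] + [[0.09, 0.1], [0.11, 0.13], [-0.06, -0.08]]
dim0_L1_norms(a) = [0.35, 0.48]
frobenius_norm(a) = 0.42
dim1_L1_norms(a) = [0.18, 0.23, 0.42]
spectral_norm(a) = 0.34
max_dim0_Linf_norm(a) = 0.3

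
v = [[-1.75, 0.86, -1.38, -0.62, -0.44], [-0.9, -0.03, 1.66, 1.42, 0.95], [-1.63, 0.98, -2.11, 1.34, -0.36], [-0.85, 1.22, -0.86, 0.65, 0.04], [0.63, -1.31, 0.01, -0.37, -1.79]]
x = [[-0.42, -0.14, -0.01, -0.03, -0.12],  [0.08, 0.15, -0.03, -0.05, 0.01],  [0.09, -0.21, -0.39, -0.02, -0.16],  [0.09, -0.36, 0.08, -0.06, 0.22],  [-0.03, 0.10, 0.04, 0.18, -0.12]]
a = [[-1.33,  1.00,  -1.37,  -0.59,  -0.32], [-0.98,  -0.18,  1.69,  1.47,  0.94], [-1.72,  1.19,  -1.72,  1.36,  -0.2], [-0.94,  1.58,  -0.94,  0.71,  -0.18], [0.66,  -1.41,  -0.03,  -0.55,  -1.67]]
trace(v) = -5.03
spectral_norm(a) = 4.29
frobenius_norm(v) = 5.62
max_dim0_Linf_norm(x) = 0.42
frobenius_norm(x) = 0.85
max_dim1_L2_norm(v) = 3.16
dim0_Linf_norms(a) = [1.72, 1.58, 1.72, 1.47, 1.67]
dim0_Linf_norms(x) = [0.42, 0.36, 0.39, 0.18, 0.22]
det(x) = -0.00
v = a + x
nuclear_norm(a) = 10.44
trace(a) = -4.19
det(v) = 11.48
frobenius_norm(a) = 5.62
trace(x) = -0.84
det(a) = 10.94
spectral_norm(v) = 4.25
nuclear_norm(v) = 10.59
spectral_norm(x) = 0.51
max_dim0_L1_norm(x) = 0.96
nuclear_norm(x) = 1.63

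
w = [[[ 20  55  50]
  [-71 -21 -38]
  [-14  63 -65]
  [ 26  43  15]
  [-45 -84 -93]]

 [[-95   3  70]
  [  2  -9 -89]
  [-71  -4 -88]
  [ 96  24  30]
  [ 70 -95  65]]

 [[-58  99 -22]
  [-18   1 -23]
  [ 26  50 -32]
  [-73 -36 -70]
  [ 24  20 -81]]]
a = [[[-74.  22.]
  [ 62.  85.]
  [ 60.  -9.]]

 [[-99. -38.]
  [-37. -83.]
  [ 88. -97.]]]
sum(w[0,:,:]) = -159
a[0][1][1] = 85.0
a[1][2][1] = -97.0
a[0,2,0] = 60.0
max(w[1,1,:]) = 2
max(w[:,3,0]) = 96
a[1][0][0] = -99.0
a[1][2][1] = -97.0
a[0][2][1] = -9.0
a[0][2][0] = 60.0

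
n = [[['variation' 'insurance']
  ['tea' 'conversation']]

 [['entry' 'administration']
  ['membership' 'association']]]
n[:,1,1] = ['conversation', 'association']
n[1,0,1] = 'administration'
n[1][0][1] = 'administration'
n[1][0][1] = 'administration'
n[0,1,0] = 'tea'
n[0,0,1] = 'insurance'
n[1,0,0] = 'entry'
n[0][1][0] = 'tea'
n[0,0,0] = 'variation'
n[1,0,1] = 'administration'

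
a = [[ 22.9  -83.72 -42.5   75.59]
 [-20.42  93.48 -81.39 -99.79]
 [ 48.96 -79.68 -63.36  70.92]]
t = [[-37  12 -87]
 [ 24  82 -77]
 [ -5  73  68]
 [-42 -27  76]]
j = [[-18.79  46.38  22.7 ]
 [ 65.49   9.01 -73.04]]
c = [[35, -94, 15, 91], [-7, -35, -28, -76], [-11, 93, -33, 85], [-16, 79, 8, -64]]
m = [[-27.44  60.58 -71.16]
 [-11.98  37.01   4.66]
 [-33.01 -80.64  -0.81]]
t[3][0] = -42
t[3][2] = 76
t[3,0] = -42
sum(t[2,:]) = 136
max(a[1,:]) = 93.48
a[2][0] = 48.96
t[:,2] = [-87, -77, 68, 76]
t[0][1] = 12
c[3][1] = 79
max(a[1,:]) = 93.48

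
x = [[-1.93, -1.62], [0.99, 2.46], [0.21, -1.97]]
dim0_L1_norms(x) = [3.13, 6.05]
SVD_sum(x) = [[-1.03, -2.07],[1.18, 2.37],[-0.74, -1.5]] + [[-0.9, 0.45], [-0.19, 0.09], [0.95, -0.47]]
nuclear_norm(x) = 5.37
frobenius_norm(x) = 4.16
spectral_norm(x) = 3.89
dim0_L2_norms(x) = [2.18, 3.54]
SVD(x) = [[0.59, 0.68],[-0.68, 0.14],[0.43, -0.72]] @ diag([3.887681853975503, 1.4805167348833297]) @ [[-0.44,-0.9], [-0.9,0.44]]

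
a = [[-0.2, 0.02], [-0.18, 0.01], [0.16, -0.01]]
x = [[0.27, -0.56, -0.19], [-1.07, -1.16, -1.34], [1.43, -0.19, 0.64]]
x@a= [[0.02, 0.00], [0.21, -0.02], [-0.15, 0.02]]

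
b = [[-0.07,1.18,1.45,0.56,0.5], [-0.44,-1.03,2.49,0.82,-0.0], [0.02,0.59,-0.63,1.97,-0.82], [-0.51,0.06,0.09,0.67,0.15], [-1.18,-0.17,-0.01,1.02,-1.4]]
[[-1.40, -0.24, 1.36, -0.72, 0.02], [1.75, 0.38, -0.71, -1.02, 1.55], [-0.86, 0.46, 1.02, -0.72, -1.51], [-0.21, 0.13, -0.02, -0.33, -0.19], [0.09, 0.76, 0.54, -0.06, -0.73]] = b @ [[0.23, -0.14, 0.05, -0.17, 0.07],[-1.35, -0.17, 1.15, 0.03, -0.57],[0.19, 0.00, 0.20, -0.25, 0.5],[-0.02, 0.17, 0.0, -0.54, -0.31],[-0.11, -0.28, -0.57, -0.21, 0.30]]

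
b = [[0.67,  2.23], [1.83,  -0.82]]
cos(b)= [[-0.53, 0.06], [0.05, -0.57]]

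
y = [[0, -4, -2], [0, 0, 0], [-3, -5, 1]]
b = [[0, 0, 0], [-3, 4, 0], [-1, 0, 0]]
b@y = [[0, 0, 0], [0, 12, 6], [0, 4, 2]]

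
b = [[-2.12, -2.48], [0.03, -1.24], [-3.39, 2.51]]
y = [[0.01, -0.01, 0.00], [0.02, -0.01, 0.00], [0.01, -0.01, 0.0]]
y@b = [[-0.02, -0.01],[-0.04, -0.04],[-0.02, -0.01]]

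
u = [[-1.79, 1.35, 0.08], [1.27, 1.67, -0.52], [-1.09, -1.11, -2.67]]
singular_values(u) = [3.19, 2.24, 2.01]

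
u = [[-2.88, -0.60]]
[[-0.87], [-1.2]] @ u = [[2.51, 0.52], [3.46, 0.72]]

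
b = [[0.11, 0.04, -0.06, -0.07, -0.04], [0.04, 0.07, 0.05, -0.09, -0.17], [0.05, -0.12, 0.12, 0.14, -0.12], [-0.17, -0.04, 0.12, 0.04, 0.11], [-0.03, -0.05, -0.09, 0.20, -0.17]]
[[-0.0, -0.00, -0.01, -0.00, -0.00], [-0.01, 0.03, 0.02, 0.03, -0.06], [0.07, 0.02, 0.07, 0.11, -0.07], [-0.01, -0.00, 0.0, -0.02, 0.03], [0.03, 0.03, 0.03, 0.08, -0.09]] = b@[[0.23, -0.07, 0.13, 0.22, -0.01], [-0.07, 0.13, 0.08, 0.06, -0.17], [0.13, 0.08, 0.26, 0.24, -0.10], [0.22, 0.06, 0.24, 0.36, -0.22], [-0.01, -0.17, -0.1, -0.22, 0.39]]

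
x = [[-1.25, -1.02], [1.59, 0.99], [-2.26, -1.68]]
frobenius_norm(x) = 3.75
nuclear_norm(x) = 3.91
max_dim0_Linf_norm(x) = 2.26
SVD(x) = [[-0.43,-0.56], [0.50,-0.8], [-0.75,-0.21]] @ diag([3.7435449691286284, 0.1642286945443387]) @ [[0.81,  0.59], [-0.59,  0.81]]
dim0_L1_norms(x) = [5.1, 3.69]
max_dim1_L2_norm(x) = 2.82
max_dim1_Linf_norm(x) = 2.26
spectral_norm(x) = 3.74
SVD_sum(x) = [[-1.30, -0.95], [1.51, 1.1], [-2.28, -1.65]] + [[0.05, -0.07], [0.08, -0.11], [0.02, -0.03]]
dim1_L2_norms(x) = [1.61, 1.87, 2.82]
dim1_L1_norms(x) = [2.27, 2.58, 3.94]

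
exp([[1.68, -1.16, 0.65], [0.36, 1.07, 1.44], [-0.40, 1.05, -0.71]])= [[4.46, -4.22, -0.49], [0.88, 3.89, 2.48], [-0.46, 2.15, 1.35]]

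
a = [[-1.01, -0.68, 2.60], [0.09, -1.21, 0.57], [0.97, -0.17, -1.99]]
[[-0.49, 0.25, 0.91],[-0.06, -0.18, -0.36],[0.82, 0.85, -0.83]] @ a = [[1.40, -0.12, -2.94], [-0.3, 0.32, 0.46], [-1.56, -1.44, 4.27]]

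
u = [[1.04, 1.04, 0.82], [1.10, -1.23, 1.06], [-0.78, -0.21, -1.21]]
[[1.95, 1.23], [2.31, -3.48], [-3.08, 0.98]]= u @ [[-0.49, 0.3], [0.13, 1.94], [2.84, -1.34]]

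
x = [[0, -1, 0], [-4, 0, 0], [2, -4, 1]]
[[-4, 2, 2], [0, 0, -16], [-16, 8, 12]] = x @[[0, 0, 4], [4, -2, -2], [0, 0, -4]]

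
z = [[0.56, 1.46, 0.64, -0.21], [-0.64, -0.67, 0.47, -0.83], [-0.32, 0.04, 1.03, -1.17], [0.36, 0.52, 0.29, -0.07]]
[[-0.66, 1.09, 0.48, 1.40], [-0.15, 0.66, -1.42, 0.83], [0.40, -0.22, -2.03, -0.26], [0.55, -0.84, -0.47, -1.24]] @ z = [[-0.72, -0.95, 0.99, -1.43], [0.25, -0.29, -1.01, 1.09], [0.92, 0.52, -2.01, 2.49], [0.55, 0.70, -0.89, 1.22]]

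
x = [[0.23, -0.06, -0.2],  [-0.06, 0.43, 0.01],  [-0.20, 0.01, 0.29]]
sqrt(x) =[[0.42, -0.06, -0.22],[-0.06, 0.65, -0.0],[-0.22, -0.0, 0.49]]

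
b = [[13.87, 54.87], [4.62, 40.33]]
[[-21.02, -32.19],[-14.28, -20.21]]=b @ [[-0.21, -0.62],[-0.33, -0.43]]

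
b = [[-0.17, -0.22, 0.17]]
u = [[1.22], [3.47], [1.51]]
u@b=[[-0.21, -0.27, 0.21], [-0.59, -0.76, 0.59], [-0.26, -0.33, 0.26]]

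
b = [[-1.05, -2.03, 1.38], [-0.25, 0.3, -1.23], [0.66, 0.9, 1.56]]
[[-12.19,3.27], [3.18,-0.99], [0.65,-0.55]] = b @ [[2.78, 0.26],[2.91, -1.48],[-2.44, 0.39]]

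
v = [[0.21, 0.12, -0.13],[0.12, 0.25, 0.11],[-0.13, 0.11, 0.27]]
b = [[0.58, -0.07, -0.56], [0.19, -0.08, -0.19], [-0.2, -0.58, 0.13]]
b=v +[[0.37,  -0.19,  -0.43],[0.07,  -0.33,  -0.30],[-0.07,  -0.69,  -0.14]]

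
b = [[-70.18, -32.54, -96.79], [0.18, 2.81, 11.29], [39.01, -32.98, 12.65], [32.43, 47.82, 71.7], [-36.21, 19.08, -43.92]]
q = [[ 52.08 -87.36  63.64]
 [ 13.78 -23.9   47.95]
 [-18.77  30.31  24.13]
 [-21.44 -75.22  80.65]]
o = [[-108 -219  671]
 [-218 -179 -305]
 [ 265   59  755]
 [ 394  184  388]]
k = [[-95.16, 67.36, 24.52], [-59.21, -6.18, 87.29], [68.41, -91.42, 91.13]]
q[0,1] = -87.36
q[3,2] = 80.65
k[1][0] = -59.21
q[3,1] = -75.22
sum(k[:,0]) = -85.96000000000001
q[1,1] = -23.9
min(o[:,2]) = -305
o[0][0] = -108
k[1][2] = 87.29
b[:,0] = [-70.18, 0.18, 39.01, 32.43, -36.21]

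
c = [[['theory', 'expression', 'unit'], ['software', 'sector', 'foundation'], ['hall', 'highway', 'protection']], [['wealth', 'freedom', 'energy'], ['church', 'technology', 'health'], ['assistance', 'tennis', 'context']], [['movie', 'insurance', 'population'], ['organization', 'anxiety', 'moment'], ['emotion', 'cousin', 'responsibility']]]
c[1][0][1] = 'freedom'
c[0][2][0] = 'hall'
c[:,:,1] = [['expression', 'sector', 'highway'], ['freedom', 'technology', 'tennis'], ['insurance', 'anxiety', 'cousin']]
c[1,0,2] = 'energy'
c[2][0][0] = 'movie'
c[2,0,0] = 'movie'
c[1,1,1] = 'technology'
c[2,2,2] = 'responsibility'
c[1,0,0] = 'wealth'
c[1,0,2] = 'energy'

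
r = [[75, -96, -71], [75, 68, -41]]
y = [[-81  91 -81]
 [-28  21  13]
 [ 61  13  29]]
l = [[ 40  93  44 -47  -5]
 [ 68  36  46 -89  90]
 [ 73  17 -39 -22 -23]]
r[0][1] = -96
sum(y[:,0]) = -48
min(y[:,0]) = -81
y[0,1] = 91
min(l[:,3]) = -89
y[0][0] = -81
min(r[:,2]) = -71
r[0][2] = -71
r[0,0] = 75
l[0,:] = [40, 93, 44, -47, -5]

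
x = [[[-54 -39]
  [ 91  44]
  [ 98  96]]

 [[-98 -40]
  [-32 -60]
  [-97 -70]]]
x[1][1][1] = -60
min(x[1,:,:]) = -98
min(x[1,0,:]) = -98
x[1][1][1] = -60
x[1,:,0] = [-98, -32, -97]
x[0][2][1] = 96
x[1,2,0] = -97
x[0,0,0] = -54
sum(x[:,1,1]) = -16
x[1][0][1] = -40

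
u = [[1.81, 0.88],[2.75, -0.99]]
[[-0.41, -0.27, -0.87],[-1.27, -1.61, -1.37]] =u @ [[-0.36, -0.40, -0.49], [0.28, 0.52, 0.02]]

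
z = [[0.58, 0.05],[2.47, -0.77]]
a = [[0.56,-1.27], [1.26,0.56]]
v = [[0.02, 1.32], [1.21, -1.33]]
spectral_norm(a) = 1.39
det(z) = -0.57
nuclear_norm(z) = 2.86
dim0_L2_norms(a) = [1.38, 1.39]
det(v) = -1.62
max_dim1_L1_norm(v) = 2.54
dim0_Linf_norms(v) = [1.21, 1.33]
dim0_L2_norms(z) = [2.54, 0.77]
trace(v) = -1.31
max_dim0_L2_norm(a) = 1.39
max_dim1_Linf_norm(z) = 2.47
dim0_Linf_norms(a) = [1.26, 1.27]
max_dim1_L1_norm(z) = 3.24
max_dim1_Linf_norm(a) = 1.27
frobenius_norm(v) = 2.23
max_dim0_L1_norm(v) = 2.65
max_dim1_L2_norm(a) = 1.39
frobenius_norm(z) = 2.65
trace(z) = -0.19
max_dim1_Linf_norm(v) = 1.33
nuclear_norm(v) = 2.87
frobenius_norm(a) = 1.96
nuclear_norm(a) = 2.77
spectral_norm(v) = 2.09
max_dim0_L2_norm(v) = 1.87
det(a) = 1.91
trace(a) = 1.12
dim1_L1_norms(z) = [0.63, 3.24]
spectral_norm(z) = 2.64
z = v + a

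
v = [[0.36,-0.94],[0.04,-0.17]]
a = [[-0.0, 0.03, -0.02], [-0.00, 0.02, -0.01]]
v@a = [[0.00, -0.01, 0.00], [0.0, -0.00, 0.00]]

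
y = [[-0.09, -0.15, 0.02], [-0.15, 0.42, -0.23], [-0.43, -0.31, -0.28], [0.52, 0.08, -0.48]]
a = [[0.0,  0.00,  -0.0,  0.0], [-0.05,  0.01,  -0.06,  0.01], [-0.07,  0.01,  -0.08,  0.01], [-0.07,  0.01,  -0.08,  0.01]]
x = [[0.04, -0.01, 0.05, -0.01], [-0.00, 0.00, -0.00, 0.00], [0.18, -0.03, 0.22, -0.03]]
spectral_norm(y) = 0.77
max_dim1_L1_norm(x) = 0.46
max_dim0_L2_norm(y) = 0.7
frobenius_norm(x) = 0.29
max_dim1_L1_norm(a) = 0.17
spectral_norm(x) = 0.29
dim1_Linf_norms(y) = [0.15, 0.42, 0.43, 0.52]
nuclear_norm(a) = 0.17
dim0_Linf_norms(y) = [0.52, 0.42, 0.48]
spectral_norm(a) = 0.17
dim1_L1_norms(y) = [0.26, 0.8, 1.02, 1.08]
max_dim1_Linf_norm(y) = 0.52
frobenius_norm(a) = 0.17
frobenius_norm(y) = 1.07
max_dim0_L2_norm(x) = 0.23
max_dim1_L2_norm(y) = 0.71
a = y @ x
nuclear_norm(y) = 1.82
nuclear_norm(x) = 0.30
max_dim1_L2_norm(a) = 0.11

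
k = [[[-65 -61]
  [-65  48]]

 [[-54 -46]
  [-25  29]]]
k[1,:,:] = [[-54, -46], [-25, 29]]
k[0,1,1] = 48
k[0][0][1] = -61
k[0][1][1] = 48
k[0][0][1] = -61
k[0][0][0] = -65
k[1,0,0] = -54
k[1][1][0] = -25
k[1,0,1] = -46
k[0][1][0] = -65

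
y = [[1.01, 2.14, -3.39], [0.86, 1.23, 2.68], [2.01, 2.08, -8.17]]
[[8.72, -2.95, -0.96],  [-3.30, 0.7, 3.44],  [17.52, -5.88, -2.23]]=y@[[0.21, -0.37, 2.2], [1.11, -0.35, -0.33], [-1.81, 0.54, 0.73]]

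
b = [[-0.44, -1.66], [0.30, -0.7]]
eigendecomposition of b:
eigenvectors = [[(0.92+0j), (0.92-0j)], [(0.07-0.38j), 0.07+0.38j]]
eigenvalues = [(-0.57+0.69j), (-0.57-0.69j)]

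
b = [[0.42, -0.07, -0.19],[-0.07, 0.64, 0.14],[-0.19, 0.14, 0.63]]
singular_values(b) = [0.86, 0.53, 0.31]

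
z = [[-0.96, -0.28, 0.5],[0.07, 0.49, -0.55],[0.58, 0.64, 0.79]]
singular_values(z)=[1.31, 1.09, 0.51]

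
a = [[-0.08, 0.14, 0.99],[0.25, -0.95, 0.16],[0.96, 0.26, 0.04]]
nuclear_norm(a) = 2.99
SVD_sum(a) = [[-0.05, -0.16, 0.94], [-0.02, -0.05, 0.3], [0.0, 0.01, -0.05]] + [[0.09, 0.04, 0.01], [-0.13, -0.06, -0.02], [0.88, 0.4, 0.12]] + [[-0.12, 0.26, 0.04],[0.40, -0.84, -0.12],[0.07, -0.15, -0.02]]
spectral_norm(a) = 1.00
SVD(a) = [[0.95, -0.10, -0.29],[0.30, 0.15, 0.94],[-0.06, -0.98, 0.17]] @ diag([1.0039163049305062, 0.9953923268377958, 0.9944074458526132]) @ [[-0.05, -0.17, 0.98], [-0.90, -0.41, -0.12], [0.43, -0.9, -0.13]]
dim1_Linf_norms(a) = [0.99, 0.95, 0.96]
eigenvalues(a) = [(1+0j), (-0.99+0.08j), (-0.99-0.08j)]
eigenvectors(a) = [[-0.68+0.00j, (-0.09+0.52j), -0.09-0.52j], [-0.15+0.00j, 0.69+0.00j, 0.69-0.00j], [(-0.72+0j), -0.06-0.49j, -0.06+0.49j]]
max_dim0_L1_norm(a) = 1.35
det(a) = 0.99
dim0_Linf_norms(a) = [0.96, 0.95, 0.99]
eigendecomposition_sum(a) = [[(0.46-0j), (0.1+0j), 0.49-0.00j], [0.10-0.00j, (0.02+0j), 0.11-0.00j], [(0.49-0j), (0.1+0j), (0.52-0j)]] + [[-0.27+0.01j, 0.02-0.37j, 0.25+0.06j], [0.08+0.34j, -0.49+0.05j, 0.03-0.34j], [(0.24-0.08j), 0.08+0.34j, (-0.24+0.01j)]] + [[(-0.27-0.01j),(0.02+0.37j),(0.25-0.06j)], [(0.08-0.34j),(-0.49-0.05j),(0.03+0.34j)], [(0.24+0.08j),(0.08-0.34j),(-0.24-0.01j)]]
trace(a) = -0.99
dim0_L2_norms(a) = [1.0, 0.99, 1.0]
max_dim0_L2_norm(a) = 1.0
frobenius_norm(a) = 1.73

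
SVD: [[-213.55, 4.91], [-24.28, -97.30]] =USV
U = [[-0.99,  -0.13],[-0.13,  0.99]]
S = [215.04, 97.18]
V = [[1.00, 0.04], [0.04, -1.0]]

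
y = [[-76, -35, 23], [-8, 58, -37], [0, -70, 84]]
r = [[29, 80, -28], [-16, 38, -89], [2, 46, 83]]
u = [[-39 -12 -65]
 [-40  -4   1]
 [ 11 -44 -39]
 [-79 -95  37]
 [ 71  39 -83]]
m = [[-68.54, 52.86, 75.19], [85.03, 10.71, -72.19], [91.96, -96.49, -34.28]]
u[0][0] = -39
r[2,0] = 2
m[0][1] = 52.86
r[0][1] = 80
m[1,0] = 85.03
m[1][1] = 10.71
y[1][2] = -37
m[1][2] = -72.19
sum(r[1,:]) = -67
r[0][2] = -28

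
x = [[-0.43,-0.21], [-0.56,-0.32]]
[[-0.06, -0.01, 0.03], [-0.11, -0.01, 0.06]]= x @[[-0.26, 0.06, 0.14], [0.8, -0.08, -0.44]]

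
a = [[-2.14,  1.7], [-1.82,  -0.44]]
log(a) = [[-0.55, 2.5], [-2.68, 1.95]]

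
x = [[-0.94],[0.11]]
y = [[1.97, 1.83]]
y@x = [[-1.65]]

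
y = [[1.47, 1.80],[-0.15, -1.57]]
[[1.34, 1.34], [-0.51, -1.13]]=y @ [[0.58, 0.03], [0.27, 0.72]]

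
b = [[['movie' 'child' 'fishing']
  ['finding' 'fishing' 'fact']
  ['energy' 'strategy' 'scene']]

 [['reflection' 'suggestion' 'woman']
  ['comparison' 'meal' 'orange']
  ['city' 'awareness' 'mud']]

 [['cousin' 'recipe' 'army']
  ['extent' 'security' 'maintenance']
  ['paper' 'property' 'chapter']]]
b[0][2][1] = 'strategy'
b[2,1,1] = 'security'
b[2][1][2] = 'maintenance'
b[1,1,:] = ['comparison', 'meal', 'orange']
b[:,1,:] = [['finding', 'fishing', 'fact'], ['comparison', 'meal', 'orange'], ['extent', 'security', 'maintenance']]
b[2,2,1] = 'property'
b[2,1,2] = 'maintenance'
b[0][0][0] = 'movie'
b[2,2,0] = 'paper'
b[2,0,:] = ['cousin', 'recipe', 'army']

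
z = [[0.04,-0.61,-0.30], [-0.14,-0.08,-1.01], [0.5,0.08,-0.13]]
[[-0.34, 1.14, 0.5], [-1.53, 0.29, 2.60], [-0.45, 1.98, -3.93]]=z @ [[-0.45,3.97,-8.11], [-0.26,-1.24,-0.66], [1.6,-0.74,-1.4]]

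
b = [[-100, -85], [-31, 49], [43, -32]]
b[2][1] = -32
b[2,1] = -32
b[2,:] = [43, -32]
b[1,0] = -31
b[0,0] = -100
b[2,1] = -32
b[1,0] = -31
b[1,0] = -31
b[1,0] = -31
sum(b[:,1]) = -68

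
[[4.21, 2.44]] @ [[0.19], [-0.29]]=[[0.09]]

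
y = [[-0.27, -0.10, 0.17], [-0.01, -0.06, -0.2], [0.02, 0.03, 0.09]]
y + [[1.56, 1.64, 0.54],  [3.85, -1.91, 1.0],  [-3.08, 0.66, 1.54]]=[[1.29, 1.54, 0.71], [3.84, -1.97, 0.8], [-3.06, 0.69, 1.63]]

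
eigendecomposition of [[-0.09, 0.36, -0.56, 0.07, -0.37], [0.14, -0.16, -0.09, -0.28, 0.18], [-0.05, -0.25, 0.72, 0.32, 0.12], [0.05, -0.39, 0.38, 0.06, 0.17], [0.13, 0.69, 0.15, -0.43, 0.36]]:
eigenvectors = [[0.64, -0.30, -0.24, -0.86, 0.38], [-0.60, -0.27, 0.25, -0.05, 0.08], [0.01, 0.71, -0.19, -0.15, -0.32], [-0.47, 0.33, -0.06, -0.03, 0.63], [0.14, -0.48, 0.92, 0.49, 0.59]]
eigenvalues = [-0.57, 0.9, 0.51, 0.04, 0.0]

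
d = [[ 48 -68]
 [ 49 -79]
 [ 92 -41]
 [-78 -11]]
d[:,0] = [48, 49, 92, -78]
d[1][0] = 49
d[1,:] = [49, -79]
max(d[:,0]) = 92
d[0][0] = 48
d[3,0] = -78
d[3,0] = -78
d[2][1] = -41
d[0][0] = 48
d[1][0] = 49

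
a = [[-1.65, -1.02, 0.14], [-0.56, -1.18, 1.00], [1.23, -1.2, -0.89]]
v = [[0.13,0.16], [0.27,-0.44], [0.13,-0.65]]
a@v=[[-0.47, 0.09], [-0.26, -0.22], [-0.28, 1.3]]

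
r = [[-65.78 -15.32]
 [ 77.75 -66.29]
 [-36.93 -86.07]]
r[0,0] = -65.78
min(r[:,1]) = -86.07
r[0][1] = -15.32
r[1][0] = 77.75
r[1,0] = 77.75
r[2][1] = -86.07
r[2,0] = -36.93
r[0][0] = -65.78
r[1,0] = 77.75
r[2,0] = -36.93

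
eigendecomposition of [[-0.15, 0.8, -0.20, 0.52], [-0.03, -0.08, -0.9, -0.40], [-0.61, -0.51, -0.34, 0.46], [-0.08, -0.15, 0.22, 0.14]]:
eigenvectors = [[(-0.42+0j), (0.45+0.4j), (0.45-0.4j), 0.76+0.00j], [(-0.63+0j), -0.62+0.00j, -0.62-0.00j, (-0.27+0j)], [(0.57+0j), (-0.45+0.24j), (-0.45-0.24j), (-0.24+0j)], [(0.32+0j), (0.05-0j), (0.05+0j), 0.54+0.00j]]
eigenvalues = [(0.93+0j), (-0.68+0.36j), (-0.68-0.36j), 0j]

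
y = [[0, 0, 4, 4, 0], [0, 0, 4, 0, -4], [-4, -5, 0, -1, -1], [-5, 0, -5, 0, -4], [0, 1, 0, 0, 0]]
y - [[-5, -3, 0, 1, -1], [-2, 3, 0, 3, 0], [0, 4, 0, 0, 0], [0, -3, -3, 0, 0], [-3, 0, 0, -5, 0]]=[[5, 3, 4, 3, 1], [2, -3, 4, -3, -4], [-4, -9, 0, -1, -1], [-5, 3, -2, 0, -4], [3, 1, 0, 5, 0]]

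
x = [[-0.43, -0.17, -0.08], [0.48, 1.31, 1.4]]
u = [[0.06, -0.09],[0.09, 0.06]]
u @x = [[-0.07, -0.13, -0.13],  [-0.01, 0.06, 0.08]]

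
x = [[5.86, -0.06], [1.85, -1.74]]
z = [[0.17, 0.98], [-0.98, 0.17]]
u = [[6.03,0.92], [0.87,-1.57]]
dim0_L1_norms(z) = [1.15, 1.15]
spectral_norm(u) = 6.13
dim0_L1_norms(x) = [7.71, 1.8]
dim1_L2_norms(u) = [6.1, 1.79]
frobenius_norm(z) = 1.41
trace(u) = 4.46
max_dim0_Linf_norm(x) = 5.86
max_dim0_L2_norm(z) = 0.99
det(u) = -10.27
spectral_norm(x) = 6.17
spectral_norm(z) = 0.99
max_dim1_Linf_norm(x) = 5.86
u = x + z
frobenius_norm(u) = 6.36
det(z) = 0.99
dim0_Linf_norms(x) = [5.86, 1.74]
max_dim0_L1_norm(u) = 6.9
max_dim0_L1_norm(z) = 1.15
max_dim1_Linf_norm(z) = 0.98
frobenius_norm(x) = 6.39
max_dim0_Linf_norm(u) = 6.03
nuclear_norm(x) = 7.81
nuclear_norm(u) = 7.81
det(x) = -10.09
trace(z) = 0.34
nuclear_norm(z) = 1.99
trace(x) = 4.12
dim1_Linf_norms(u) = [6.03, 1.57]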